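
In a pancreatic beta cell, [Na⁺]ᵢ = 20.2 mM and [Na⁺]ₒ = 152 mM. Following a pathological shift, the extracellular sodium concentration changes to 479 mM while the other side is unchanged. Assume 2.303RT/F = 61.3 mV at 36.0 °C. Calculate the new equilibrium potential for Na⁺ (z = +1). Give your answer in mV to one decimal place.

After the shift: [Na⁺]_out = 479, [Na⁺]_in = 20.2 mM.
E_new = (61.3/1)·log₁₀(479/20.2) = 61.30 · (1.3750) = 84.29 mV

84.3 mV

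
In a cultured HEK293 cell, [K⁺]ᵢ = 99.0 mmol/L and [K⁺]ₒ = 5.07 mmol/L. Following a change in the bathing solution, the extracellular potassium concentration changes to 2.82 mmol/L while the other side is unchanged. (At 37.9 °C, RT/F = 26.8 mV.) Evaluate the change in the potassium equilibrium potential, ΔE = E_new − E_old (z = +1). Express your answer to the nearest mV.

-16 mV

E_old = (26.8/1)·ln(5.07/99.0) = -79.64 mV
E_new = (26.8/1)·ln(2.82/99.0) = -95.36 mV
ΔE = -95.36 − (-79.64) = -15.72 mV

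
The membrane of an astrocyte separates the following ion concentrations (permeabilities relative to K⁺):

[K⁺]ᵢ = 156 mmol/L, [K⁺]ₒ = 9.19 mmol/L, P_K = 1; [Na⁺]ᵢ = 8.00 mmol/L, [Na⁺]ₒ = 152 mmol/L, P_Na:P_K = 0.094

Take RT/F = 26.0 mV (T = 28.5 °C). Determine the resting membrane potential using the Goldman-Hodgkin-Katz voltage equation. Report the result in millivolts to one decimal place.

-49.4 mV

Vm = 26.0 · ln[(Σ P·[cation]ₒ + Σ P·[anion]ᵢ) / (Σ P·[cation]ᵢ + Σ P·[anion]ₒ)]
Numerator = 1×9.19 + 0.094×152 = 23.48
Denominator = 1×156 + 0.094×8.00 = 156.8
Vm = 26.0 · ln(0.14978) = 26.0 × (-1.8986) = -49.36 mV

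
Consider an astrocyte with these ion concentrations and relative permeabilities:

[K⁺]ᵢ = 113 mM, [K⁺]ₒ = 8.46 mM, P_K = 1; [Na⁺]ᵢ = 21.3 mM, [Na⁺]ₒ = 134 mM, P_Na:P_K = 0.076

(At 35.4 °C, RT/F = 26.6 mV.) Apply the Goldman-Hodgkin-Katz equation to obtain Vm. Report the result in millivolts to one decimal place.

Vm = 26.6 · ln[(Σ P·[cation]ₒ + Σ P·[anion]ᵢ) / (Σ P·[cation]ᵢ + Σ P·[anion]ₒ)]
Numerator = 1×8.46 + 0.076×134 = 18.64
Denominator = 1×113 + 0.076×21.3 = 114.6
Vm = 26.6 · ln(0.16266) = 26.6 × (-1.8161) = -48.31 mV

-48.3 mV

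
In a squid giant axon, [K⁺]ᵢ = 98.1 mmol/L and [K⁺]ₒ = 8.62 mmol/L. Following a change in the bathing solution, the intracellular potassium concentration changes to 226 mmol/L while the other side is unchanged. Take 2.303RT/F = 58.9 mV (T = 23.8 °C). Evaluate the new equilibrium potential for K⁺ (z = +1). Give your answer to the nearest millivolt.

-84 mV

After the shift: [K⁺]_out = 8.62, [K⁺]_in = 226 mmol/L.
E_new = (58.9/1)·log₁₀(8.62/226) = 58.90 · (-1.4186) = -83.56 mV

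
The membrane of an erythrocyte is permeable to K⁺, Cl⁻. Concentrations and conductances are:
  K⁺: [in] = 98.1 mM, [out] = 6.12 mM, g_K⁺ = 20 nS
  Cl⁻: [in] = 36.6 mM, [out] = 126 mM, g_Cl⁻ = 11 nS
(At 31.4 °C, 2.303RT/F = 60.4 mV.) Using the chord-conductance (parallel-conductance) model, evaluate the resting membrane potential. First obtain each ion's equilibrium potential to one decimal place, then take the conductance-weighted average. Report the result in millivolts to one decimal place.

E_K⁺ = (60.4/1)·log₁₀(6.12/98.1) = -72.8 mV
E_Cl⁻ = (60.4/-1)·log₁₀(126/36.6) = -32.4 mV
Vm = (Σ gᵢEᵢ)/(Σ gᵢ) = (20·-72.8 + 11·-32.4) / (20 + 11)
= -1812.40 / 31 = -58.46 mV

-58.5 mV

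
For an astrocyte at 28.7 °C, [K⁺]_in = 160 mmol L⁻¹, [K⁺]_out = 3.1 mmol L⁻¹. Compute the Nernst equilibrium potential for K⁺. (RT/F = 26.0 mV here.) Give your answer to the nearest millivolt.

E = (26.0/z) · ln([K⁺]_out/[K⁺]_in) with z = +1.
= (26.0/1) · ln(3.1/160) = 26.00 · ln(0.01937)
= 26.00 · (-3.9438) = -102.54 mV

-103 mV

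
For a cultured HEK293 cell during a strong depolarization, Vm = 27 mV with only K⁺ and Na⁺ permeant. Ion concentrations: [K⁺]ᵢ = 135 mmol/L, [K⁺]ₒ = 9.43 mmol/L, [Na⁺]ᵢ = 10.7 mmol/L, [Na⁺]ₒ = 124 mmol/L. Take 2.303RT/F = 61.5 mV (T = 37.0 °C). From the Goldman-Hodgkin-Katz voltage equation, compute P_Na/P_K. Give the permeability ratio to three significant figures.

Let α = P_Na/P_K. GHK: Vm = 61.5·log₁₀[(Kₒ + α·Naₒ)/(Kᵢ + α·Naᵢ)].
10^(Vm/61.5) = 10^(27.0/61.5) = 2.748
So 2.748·(Kᵢ + α·Naᵢ) = Kₒ + α·Naₒ → α = (2.748·135.0 − 9.43) / (124.0 − 2.748·10.7)
α = (371 − 9.43) / (124.0 − 29.4) = 361.6/94.6 = 3.822

3.82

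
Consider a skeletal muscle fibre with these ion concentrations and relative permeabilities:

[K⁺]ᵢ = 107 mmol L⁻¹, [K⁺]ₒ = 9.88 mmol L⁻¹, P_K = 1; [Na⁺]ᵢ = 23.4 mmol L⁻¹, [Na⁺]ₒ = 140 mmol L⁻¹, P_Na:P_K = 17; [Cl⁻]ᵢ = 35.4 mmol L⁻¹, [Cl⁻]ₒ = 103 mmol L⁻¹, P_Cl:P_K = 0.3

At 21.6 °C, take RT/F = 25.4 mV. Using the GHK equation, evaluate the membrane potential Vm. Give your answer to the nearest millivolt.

Vm = 25.4 · ln[(Σ P·[cation]ₒ + Σ P·[anion]ᵢ) / (Σ P·[cation]ᵢ + Σ P·[anion]ₒ)]
Numerator = 1×9.88 + 17×140 + 0.3×35.4 = 2400
Denominator = 1×107 + 17×23.4 + 0.3×103 = 535.7
Vm = 25.4 · ln(4.4811) = 25.4 × (1.4999) = 38.10 mV

38 mV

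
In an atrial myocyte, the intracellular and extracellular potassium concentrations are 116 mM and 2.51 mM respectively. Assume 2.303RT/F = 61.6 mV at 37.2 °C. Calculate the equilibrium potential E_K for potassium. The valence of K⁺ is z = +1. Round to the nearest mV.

-103 mV

E = (61.6/z) · log₁₀([K⁺]_out/[K⁺]_in) with z = +1.
= (61.6/1) · log₁₀(2.51/116) = 61.60 · log₁₀(0.02164)
= 61.60 · (-1.6648) = -102.55 mV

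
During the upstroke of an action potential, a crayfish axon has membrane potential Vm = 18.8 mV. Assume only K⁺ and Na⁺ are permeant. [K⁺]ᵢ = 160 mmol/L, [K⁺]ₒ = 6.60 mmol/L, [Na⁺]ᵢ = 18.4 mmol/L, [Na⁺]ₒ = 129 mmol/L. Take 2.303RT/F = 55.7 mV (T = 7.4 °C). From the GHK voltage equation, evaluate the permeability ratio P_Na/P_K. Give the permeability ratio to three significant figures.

3.84

Let α = P_Na/P_K. GHK: Vm = 55.7·log₁₀[(Kₒ + α·Naₒ)/(Kᵢ + α·Naᵢ)].
10^(Vm/55.7) = 10^(18.8/55.7) = 2.1753
So 2.1753·(Kᵢ + α·Naᵢ) = Kₒ + α·Naₒ → α = (2.1753·160.0 − 6.6) / (129.0 − 2.1753·18.4)
α = (348.1 − 6.6) / (129.0 − 40.03) = 341.5/88.97 = 3.838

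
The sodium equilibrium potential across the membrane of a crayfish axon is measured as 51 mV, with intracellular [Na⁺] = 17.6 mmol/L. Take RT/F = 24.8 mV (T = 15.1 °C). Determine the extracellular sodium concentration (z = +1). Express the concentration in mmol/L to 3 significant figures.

Nernst: E = (24.8/1) · ln([out]/[in]), so ln([out]/[in]) = 51.0 × 1 / 24.8 = 2.0565.
[out]/[in] = e^(2.0565) = 7.818.
[out] = 7.818 × 17.6 = 137.6 mmol/L.

138 mmol/L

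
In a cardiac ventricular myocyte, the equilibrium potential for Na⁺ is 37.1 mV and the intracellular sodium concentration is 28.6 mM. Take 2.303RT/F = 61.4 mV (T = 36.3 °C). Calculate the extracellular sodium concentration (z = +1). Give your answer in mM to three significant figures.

Nernst: E = (61.4/1) · log₁₀([out]/[in]), so log₁₀([out]/[in]) = 37.1 × 1 / 61.4 = 0.6042.
[out]/[in] = 10^(0.6042) = 4.02.
[out] = 4.02 × 28.6 = 115 mM.

115 mM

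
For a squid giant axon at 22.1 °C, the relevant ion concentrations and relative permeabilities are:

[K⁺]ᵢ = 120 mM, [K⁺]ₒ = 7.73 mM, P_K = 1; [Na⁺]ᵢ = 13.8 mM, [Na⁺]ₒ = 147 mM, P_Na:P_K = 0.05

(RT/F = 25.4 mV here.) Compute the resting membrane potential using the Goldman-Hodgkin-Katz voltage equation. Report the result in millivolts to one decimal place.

-52.8 mV

Vm = 25.4 · ln[(Σ P·[cation]ₒ + Σ P·[anion]ᵢ) / (Σ P·[cation]ᵢ + Σ P·[anion]ₒ)]
Numerator = 1×7.73 + 0.05×147 = 15.08
Denominator = 1×120 + 0.05×13.8 = 120.7
Vm = 25.4 · ln(0.12495) = 25.4 × (-2.0799) = -52.83 mV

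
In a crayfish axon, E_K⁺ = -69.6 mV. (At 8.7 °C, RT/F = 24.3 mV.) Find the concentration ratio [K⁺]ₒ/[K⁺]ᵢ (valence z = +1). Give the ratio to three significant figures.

ln([out]/[in]) = E·z/(24.3) = -69.6 × 1 / 24.3 = -2.8642
[out]/[in] = e^(-2.8642) = 0.05703

0.0570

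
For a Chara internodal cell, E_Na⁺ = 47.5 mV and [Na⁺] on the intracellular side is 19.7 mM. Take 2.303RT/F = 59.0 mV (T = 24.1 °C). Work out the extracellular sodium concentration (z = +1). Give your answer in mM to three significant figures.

Nernst: E = (59.0/1) · log₁₀([out]/[in]), so log₁₀([out]/[in]) = 47.5 × 1 / 59.0 = 0.8051.
[out]/[in] = 10^(0.8051) = 6.384.
[out] = 6.384 × 19.7 = 125.8 mM.

126 mM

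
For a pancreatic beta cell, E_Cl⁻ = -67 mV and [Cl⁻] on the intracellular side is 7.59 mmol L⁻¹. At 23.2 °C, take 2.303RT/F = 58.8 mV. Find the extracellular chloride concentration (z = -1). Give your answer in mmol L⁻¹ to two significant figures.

100 mmol L⁻¹

Nernst: E = (58.8/-1) · log₁₀([out]/[in]), so log₁₀([out]/[in]) = -67.0 × -1 / 58.8 = 1.1395.
[out]/[in] = 10^(1.1395) = 13.79.
[out] = 13.79 × 7.59 = 104.6 mmol L⁻¹.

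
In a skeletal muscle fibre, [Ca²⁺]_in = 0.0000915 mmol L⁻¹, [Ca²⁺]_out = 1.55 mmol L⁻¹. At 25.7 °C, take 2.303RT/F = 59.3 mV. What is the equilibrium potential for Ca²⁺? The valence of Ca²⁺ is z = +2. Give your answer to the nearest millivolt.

125 mV

E = (59.3/z) · log₁₀([Ca²⁺]_out/[Ca²⁺]_in) with z = +2.
= (59.3/2) · log₁₀(1.55/0.0000915) = 29.65 · log₁₀(1.694e+04)
= 29.65 · (4.2289) = 125.39 mV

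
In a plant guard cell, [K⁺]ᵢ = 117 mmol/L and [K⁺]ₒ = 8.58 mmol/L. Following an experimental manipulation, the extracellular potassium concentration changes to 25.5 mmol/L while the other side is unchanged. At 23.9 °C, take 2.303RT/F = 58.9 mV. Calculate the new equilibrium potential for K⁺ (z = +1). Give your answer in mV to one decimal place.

-39.0 mV

After the shift: [K⁺]_out = 25.5, [K⁺]_in = 117 mmol/L.
E_new = (58.9/1)·log₁₀(25.5/117) = 58.90 · (-0.6616) = -38.97 mV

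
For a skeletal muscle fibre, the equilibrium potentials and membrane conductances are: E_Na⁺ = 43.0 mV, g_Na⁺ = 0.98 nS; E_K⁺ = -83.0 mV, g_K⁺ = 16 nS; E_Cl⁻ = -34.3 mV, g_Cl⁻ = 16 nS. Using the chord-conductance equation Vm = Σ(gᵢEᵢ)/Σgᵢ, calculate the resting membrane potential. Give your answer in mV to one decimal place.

-55.6 mV

Σ gᵢEᵢ = 0.98·(43.0) + 16·(-83.0) + 16·(-34.3) = -1834.66
Σ gᵢ = 0.98 + 16 + 16 = 32.98
Vm = -1834.66 / 32.98 = -55.63 mV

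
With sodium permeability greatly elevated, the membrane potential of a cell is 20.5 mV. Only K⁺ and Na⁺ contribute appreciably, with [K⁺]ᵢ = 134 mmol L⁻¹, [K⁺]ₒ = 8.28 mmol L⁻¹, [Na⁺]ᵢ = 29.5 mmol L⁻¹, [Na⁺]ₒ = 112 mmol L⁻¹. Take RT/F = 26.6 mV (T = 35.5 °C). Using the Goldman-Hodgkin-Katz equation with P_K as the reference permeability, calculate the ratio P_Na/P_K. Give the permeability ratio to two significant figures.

Let α = P_Na/P_K. GHK: Vm = 26.6·ln[(Kₒ + α·Naₒ)/(Kᵢ + α·Naᵢ)].
e^(Vm/26.6) = e^(20.5/26.6) = 2.1612
So 2.1612·(Kᵢ + α·Naᵢ) = Kₒ + α·Naₒ → α = (2.1612·134.0 − 8.28) / (112.0 − 2.1612·29.5)
α = (289.6 − 8.28) / (112.0 − 63.76) = 281.3/48.24 = 5.831

5.8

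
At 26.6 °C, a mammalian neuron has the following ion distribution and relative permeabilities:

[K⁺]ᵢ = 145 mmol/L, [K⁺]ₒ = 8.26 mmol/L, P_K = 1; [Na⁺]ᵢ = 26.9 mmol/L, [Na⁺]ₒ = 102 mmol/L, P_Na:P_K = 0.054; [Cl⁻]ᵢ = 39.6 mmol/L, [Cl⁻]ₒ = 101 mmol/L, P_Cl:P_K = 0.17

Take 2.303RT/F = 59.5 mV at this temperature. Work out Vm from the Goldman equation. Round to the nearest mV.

-54 mV

Vm = 59.5 · log₁₀[(Σ P·[cation]ₒ + Σ P·[anion]ᵢ) / (Σ P·[cation]ᵢ + Σ P·[anion]ₒ)]
Numerator = 1×8.26 + 0.054×102 + 0.17×39.6 = 20.5
Denominator = 1×145 + 0.054×26.9 + 0.17×101 = 163.6
Vm = 59.5 · log₁₀(0.12529) = 59.5 × (-0.9021) = -53.67 mV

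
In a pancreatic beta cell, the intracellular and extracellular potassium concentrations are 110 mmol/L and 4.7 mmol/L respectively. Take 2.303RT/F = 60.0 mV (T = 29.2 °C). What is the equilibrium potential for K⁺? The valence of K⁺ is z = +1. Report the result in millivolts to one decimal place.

-82.2 mV

E = (60.0/z) · log₁₀([K⁺]_out/[K⁺]_in) with z = +1.
= (60.0/1) · log₁₀(4.7/110) = 60.00 · log₁₀(0.04273)
= 60.00 · (-1.3693) = -82.16 mV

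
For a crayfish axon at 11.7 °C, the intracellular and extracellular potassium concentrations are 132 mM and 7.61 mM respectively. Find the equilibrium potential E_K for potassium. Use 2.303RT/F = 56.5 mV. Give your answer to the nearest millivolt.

E = (56.5/z) · log₁₀([K⁺]_out/[K⁺]_in) with z = +1.
= (56.5/1) · log₁₀(7.61/132) = 56.50 · log₁₀(0.05765)
= 56.50 · (-1.2392) = -70.01 mV

-70 mV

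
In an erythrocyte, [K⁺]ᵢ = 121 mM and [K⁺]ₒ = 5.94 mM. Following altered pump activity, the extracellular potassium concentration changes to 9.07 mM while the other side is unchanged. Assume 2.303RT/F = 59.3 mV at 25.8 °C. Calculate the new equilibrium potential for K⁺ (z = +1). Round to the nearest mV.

-67 mV

After the shift: [K⁺]_out = 9.07, [K⁺]_in = 121 mM.
E_new = (59.3/1)·log₁₀(9.07/121) = 59.30 · (-1.1252) = -66.72 mV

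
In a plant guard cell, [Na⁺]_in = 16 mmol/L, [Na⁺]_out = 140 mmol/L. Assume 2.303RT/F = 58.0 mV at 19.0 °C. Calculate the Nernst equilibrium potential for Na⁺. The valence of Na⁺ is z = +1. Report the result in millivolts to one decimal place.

54.6 mV

E = (58.0/z) · log₁₀([Na⁺]_out/[Na⁺]_in) with z = +1.
= (58.0/1) · log₁₀(140/16) = 58.00 · log₁₀(8.75)
= 58.00 · (0.9420) = 54.64 mV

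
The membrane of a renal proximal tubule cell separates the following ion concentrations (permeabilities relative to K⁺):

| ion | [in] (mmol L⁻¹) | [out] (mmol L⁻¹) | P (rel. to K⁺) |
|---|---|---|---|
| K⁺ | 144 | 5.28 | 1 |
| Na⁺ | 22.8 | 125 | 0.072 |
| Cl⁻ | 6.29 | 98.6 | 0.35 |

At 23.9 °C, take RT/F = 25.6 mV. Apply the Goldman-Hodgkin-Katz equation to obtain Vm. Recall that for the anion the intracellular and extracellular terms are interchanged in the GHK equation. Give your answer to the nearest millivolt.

Vm = 25.6 · ln[(Σ P·[cation]ₒ + Σ P·[anion]ᵢ) / (Σ P·[cation]ᵢ + Σ P·[anion]ₒ)]
Numerator = 1×5.28 + 0.072×125 + 0.35×6.29 = 16.48
Denominator = 1×144 + 0.072×22.8 + 0.35×98.6 = 180.2
Vm = 25.6 · ln(0.091487) = 25.6 × (-2.3916) = -61.22 mV

-61 mV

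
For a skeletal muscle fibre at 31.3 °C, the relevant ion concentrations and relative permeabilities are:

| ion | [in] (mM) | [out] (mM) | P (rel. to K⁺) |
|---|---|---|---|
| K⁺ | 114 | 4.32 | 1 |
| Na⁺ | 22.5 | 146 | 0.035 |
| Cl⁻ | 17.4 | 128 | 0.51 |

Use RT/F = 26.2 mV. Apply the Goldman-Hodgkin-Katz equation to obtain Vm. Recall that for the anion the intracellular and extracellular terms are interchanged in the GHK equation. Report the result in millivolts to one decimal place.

-59.9 mV

Vm = 26.2 · ln[(Σ P·[cation]ₒ + Σ P·[anion]ᵢ) / (Σ P·[cation]ᵢ + Σ P·[anion]ₒ)]
Numerator = 1×4.32 + 0.035×146 + 0.51×17.4 = 18.3
Denominator = 1×114 + 0.035×22.5 + 0.51×128 = 180.1
Vm = 26.2 · ln(0.10165) = 26.2 × (-2.2862) = -59.90 mV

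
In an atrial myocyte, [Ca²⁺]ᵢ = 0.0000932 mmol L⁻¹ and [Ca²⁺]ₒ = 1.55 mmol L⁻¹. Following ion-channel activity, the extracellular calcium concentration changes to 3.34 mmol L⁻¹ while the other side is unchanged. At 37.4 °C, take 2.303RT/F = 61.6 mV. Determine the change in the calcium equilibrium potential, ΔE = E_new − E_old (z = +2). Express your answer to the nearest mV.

10 mV

E_old = (61.6/2)·log₁₀(1.55/0.0000932) = 130.00 mV
E_new = (61.6/2)·log₁₀(3.34/0.0000932) = 140.27 mV
ΔE = 140.27 − (130.00) = 10.27 mV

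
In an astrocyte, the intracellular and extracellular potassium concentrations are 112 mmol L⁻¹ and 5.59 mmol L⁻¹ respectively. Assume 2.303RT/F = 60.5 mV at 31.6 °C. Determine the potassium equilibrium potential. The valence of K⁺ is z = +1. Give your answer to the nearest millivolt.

E = (60.5/z) · log₁₀([K⁺]_out/[K⁺]_in) with z = +1.
= (60.5/1) · log₁₀(5.59/112) = 60.50 · log₁₀(0.04991)
= 60.50 · (-1.3018) = -78.76 mV

-79 mV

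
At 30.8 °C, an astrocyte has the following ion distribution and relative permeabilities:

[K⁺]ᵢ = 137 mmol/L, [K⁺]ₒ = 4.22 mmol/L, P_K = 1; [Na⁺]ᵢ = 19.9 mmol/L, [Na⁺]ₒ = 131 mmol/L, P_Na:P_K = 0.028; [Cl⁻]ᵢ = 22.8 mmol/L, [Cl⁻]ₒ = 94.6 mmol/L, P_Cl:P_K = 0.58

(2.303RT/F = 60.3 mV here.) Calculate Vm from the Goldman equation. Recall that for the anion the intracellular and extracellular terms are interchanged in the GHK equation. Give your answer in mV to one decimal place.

-57.9 mV

Vm = 60.3 · log₁₀[(Σ P·[cation]ₒ + Σ P·[anion]ᵢ) / (Σ P·[cation]ᵢ + Σ P·[anion]ₒ)]
Numerator = 1×4.22 + 0.028×131 + 0.58×22.8 = 21.11
Denominator = 1×137 + 0.028×19.9 + 0.58×94.6 = 192.4
Vm = 60.3 · log₁₀(0.10972) = 60.3 × (-0.9597) = -57.87 mV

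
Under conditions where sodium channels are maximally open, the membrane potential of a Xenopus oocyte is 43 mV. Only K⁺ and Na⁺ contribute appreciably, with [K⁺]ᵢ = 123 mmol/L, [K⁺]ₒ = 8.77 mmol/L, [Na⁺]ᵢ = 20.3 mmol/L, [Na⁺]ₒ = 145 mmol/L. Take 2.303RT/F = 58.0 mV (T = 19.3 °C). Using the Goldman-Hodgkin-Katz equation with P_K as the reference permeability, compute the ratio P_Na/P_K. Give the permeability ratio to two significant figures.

20

Let α = P_Na/P_K. GHK: Vm = 58.0·log₁₀[(Kₒ + α·Naₒ)/(Kᵢ + α·Naᵢ)].
10^(Vm/58.0) = 10^(43.0/58.0) = 5.5129
So 5.5129·(Kᵢ + α·Naᵢ) = Kₒ + α·Naₒ → α = (5.5129·123.0 − 8.77) / (145.0 − 5.5129·20.3)
α = (678.1 − 8.77) / (145.0 − 111.9) = 669.3/33.09 = 20.23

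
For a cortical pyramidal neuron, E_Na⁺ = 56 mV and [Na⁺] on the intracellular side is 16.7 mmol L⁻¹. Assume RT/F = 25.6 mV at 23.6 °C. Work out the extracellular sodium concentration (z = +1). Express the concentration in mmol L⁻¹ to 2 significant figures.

Nernst: E = (25.6/1) · ln([out]/[in]), so ln([out]/[in]) = 56.0 × 1 / 25.6 = 2.1875.
[out]/[in] = e^(2.1875) = 8.913.
[out] = 8.913 × 16.7 = 148.8 mmol L⁻¹.

150 mmol L⁻¹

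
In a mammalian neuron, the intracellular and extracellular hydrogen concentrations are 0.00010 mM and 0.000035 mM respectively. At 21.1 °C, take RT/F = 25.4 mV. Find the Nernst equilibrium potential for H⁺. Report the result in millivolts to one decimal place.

E = (25.4/z) · ln([H⁺]_out/[H⁺]_in) with z = +1.
= (25.4/1) · ln(0.000035/0.00010) = 25.40 · ln(0.35)
= 25.40 · (-1.0498) = -26.67 mV

-26.7 mV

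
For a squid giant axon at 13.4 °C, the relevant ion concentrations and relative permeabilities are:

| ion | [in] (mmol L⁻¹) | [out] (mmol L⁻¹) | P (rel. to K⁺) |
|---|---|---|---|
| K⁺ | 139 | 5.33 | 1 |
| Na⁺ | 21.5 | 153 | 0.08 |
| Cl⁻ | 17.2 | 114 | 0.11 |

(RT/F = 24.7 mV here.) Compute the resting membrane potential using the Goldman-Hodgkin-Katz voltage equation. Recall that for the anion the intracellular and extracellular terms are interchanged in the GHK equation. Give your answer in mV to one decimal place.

-51.0 mV

Vm = 24.7 · ln[(Σ P·[cation]ₒ + Σ P·[anion]ᵢ) / (Σ P·[cation]ᵢ + Σ P·[anion]ₒ)]
Numerator = 1×5.33 + 0.08×153 + 0.11×17.2 = 19.46
Denominator = 1×139 + 0.08×21.5 + 0.11×114 = 153.3
Vm = 24.7 · ln(0.12699) = 24.7 × (-2.0637) = -50.97 mV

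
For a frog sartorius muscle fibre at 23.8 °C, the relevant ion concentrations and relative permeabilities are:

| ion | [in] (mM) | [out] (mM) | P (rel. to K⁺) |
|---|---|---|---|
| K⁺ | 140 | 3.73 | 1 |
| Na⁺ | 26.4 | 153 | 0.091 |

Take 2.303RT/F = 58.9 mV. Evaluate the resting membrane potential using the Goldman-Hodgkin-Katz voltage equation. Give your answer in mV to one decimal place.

Vm = 58.9 · log₁₀[(Σ P·[cation]ₒ + Σ P·[anion]ᵢ) / (Σ P·[cation]ᵢ + Σ P·[anion]ₒ)]
Numerator = 1×3.73 + 0.091×153 = 17.65
Denominator = 1×140 + 0.091×26.4 = 142.4
Vm = 58.9 · log₁₀(0.12397) = 58.9 × (-0.9067) = -53.40 mV

-53.4 mV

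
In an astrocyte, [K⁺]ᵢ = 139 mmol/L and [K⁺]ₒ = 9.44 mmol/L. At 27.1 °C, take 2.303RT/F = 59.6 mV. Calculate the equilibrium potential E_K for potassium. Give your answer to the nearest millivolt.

E = (59.6/z) · log₁₀([K⁺]_out/[K⁺]_in) with z = +1.
= (59.6/1) · log₁₀(9.44/139) = 59.60 · log₁₀(0.06791)
= 59.60 · (-1.1680) = -69.62 mV

-70 mV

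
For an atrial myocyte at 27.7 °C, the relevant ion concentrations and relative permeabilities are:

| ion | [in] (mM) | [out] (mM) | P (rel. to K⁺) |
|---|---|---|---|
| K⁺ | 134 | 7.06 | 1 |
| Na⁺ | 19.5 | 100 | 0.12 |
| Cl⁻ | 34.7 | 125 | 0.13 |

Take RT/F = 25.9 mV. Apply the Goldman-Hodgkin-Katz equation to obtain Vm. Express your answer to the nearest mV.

Vm = 25.9 · ln[(Σ P·[cation]ₒ + Σ P·[anion]ᵢ) / (Σ P·[cation]ᵢ + Σ P·[anion]ₒ)]
Numerator = 1×7.06 + 0.12×100 + 0.13×34.7 = 23.57
Denominator = 1×134 + 0.12×19.5 + 0.13×125 = 152.6
Vm = 25.9 · ln(0.15447) = 25.9 × (-1.8677) = -48.37 mV

-48 mV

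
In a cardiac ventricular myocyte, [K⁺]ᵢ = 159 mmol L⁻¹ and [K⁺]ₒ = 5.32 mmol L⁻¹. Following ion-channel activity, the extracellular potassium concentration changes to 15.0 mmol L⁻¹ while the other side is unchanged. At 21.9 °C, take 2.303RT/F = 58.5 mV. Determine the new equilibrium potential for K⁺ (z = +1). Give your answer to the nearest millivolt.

-60 mV

After the shift: [K⁺]_out = 15.0, [K⁺]_in = 159 mmol L⁻¹.
E_new = (58.5/1)·log₁₀(15.0/159) = 58.50 · (-1.0253) = -59.98 mV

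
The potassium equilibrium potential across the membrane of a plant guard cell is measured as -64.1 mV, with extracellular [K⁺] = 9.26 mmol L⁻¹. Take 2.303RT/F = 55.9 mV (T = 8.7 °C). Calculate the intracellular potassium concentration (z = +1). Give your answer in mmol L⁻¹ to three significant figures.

130 mmol L⁻¹

Nernst: E = (55.9/1) · log₁₀([out]/[in]), so log₁₀([out]/[in]) = -64.1 × 1 / 55.9 = -1.1467.
[out]/[in] = 10^(-1.1467) = 0.07134.
[in] = 9.26 / 0.07134 = 129.8 mmol L⁻¹.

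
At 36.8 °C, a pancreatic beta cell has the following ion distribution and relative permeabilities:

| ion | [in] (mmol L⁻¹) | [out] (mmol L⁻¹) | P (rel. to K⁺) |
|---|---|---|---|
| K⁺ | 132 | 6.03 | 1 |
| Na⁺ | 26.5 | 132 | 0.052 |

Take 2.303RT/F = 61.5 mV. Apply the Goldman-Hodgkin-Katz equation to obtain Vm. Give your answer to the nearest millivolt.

-62 mV

Vm = 61.5 · log₁₀[(Σ P·[cation]ₒ + Σ P·[anion]ᵢ) / (Σ P·[cation]ᵢ + Σ P·[anion]ₒ)]
Numerator = 1×6.03 + 0.052×132 = 12.89
Denominator = 1×132 + 0.052×26.5 = 133.4
Vm = 61.5 · log₁₀(0.096673) = 61.5 × (-1.0147) = -62.40 mV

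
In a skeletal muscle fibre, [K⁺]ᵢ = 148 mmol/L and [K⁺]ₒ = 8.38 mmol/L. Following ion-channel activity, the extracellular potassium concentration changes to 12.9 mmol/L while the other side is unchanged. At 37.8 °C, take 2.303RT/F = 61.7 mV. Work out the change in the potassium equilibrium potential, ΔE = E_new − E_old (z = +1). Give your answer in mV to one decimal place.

E_old = (61.7/1)·log₁₀(8.38/148) = -76.94 mV
E_new = (61.7/1)·log₁₀(12.9/148) = -65.38 mV
ΔE = -65.38 − (-76.94) = 11.56 mV

11.6 mV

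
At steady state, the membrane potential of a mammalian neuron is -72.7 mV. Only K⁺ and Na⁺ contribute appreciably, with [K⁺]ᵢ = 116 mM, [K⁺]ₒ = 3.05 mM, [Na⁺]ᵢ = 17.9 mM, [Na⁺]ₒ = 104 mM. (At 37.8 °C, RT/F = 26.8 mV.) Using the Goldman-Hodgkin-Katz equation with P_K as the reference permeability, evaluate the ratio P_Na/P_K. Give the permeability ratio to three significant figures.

0.0452

Let α = P_Na/P_K. GHK: Vm = 26.8·ln[(Kₒ + α·Naₒ)/(Kᵢ + α·Naᵢ)].
e^(Vm/26.8) = e^(-72.7/26.8) = 0.066358
So 0.066358·(Kᵢ + α·Naᵢ) = Kₒ + α·Naₒ → α = (0.066358·116.0 − 3.05) / (104.0 − 0.066358·17.9)
α = (7.698 − 3.05) / (104.0 − 1.188) = 4.648/102.8 = 0.0452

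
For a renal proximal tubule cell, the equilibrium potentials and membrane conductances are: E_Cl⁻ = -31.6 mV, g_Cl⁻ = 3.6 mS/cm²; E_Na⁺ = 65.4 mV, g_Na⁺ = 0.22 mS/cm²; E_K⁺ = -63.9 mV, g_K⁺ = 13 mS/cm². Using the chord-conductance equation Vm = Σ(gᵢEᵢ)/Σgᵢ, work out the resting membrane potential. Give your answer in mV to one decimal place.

Σ gᵢEᵢ = 3.6·(-31.6) + 0.22·(65.4) + 13·(-63.9) = -930.07
Σ gᵢ = 3.6 + 0.22 + 13 = 16.82
Vm = -930.07 / 16.82 = -55.30 mV

-55.3 mV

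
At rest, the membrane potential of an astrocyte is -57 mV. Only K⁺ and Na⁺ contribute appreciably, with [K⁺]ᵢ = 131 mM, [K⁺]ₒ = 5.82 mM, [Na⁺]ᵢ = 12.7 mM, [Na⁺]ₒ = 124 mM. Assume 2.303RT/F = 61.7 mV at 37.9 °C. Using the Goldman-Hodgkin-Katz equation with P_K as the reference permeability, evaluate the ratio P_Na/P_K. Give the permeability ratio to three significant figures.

Let α = P_Na/P_K. GHK: Vm = 61.7·log₁₀[(Kₒ + α·Naₒ)/(Kᵢ + α·Naᵢ)].
10^(Vm/61.7) = 10^(-57.0/61.7) = 0.11917
So 0.11917·(Kᵢ + α·Naᵢ) = Kₒ + α·Naₒ → α = (0.11917·131.0 − 5.82) / (124.0 − 0.11917·12.7)
α = (15.61 − 5.82) / (124.0 − 1.513) = 9.792/122.5 = 0.07994

0.0799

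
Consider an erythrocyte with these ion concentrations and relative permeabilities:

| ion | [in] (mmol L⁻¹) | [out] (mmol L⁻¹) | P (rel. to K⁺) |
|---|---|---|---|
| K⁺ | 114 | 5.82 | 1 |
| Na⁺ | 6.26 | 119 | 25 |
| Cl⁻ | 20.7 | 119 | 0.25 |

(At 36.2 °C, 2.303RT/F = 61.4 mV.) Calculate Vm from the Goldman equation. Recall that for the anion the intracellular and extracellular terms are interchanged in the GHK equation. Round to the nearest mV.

61 mV

Vm = 61.4 · log₁₀[(Σ P·[cation]ₒ + Σ P·[anion]ᵢ) / (Σ P·[cation]ᵢ + Σ P·[anion]ₒ)]
Numerator = 1×5.82 + 25×119 + 0.25×20.7 = 2986
Denominator = 1×114 + 25×6.26 + 0.25×119 = 300.2
Vm = 61.4 · log₁₀(9.945) = 61.4 × (0.9976) = 61.25 mV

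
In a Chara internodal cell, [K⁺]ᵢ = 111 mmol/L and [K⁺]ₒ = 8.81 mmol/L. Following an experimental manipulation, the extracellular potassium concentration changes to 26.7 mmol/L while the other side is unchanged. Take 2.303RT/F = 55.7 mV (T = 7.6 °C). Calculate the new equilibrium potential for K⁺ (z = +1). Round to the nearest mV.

-34 mV

After the shift: [K⁺]_out = 26.7, [K⁺]_in = 111 mmol/L.
E_new = (55.7/1)·log₁₀(26.7/111) = 55.70 · (-0.6188) = -34.47 mV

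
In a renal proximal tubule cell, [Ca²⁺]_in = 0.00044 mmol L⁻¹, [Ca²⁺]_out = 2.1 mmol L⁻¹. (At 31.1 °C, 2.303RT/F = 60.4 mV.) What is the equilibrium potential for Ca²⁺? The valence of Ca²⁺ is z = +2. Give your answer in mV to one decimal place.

111.1 mV

E = (60.4/z) · log₁₀([Ca²⁺]_out/[Ca²⁺]_in) with z = +2.
= (60.4/2) · log₁₀(2.1/0.00044) = 30.20 · log₁₀(4773)
= 30.20 · (3.6788) = 111.10 mV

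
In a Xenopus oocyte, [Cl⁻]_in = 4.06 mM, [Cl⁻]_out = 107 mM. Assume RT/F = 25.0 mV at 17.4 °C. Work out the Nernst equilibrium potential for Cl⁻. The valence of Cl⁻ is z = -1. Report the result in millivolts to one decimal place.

-81.8 mV

E = (25.0/z) · ln([Cl⁻]_out/[Cl⁻]_in) with z = -1.
For an anion, dividing by z = -1 reverses the sign.
= (25.0/-1) · ln(107/4.06) = -25.00 · ln(26.35)
= -25.00 · (3.2716) = -81.79 mV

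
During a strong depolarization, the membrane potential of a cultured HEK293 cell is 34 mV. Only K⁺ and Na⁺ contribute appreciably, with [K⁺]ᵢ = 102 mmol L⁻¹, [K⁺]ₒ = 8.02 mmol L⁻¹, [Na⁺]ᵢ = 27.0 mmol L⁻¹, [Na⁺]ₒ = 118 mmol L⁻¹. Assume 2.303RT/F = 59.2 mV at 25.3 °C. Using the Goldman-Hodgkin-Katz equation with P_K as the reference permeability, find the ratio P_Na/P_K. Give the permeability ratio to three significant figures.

22.5

Let α = P_Na/P_K. GHK: Vm = 59.2·log₁₀[(Kₒ + α·Naₒ)/(Kᵢ + α·Naᵢ)].
10^(Vm/59.2) = 10^(34.0/59.2) = 3.7525
So 3.7525·(Kᵢ + α·Naᵢ) = Kₒ + α·Naₒ → α = (3.7525·102.0 − 8.02) / (118.0 − 3.7525·27.0)
α = (382.8 − 8.02) / (118.0 − 101.3) = 374.7/16.68 = 22.46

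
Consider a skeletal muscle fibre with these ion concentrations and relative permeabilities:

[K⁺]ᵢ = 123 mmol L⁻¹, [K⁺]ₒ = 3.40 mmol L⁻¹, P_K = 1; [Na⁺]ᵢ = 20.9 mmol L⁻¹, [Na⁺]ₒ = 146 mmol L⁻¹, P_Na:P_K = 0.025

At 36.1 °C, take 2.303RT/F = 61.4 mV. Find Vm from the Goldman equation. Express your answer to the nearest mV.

Vm = 61.4 · log₁₀[(Σ P·[cation]ₒ + Σ P·[anion]ᵢ) / (Σ P·[cation]ᵢ + Σ P·[anion]ₒ)]
Numerator = 1×3.40 + 0.025×146 = 7.05
Denominator = 1×123 + 0.025×20.9 = 123.5
Vm = 61.4 · log₁₀(0.057075) = 61.4 × (-1.2436) = -76.35 mV

-76 mV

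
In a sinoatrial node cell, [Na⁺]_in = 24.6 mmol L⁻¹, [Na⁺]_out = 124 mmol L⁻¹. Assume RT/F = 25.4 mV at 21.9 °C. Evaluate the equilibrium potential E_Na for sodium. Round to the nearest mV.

E = (25.4/z) · ln([Na⁺]_out/[Na⁺]_in) with z = +1.
= (25.4/1) · ln(124/24.6) = 25.40 · ln(5.041)
= 25.40 · (1.6175) = 41.09 mV

41 mV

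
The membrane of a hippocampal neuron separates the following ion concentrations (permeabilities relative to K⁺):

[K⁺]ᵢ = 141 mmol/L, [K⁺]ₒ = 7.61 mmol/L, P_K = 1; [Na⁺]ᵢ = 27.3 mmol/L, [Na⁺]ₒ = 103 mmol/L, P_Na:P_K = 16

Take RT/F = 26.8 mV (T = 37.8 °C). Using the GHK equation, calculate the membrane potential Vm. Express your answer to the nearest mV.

28 mV

Vm = 26.8 · ln[(Σ P·[cation]ₒ + Σ P·[anion]ᵢ) / (Σ P·[cation]ᵢ + Σ P·[anion]ₒ)]
Numerator = 1×7.61 + 16×103 = 1656
Denominator = 1×141 + 16×27.3 = 577.8
Vm = 26.8 · ln(2.8654) = 26.8 × (1.0527) = 28.21 mV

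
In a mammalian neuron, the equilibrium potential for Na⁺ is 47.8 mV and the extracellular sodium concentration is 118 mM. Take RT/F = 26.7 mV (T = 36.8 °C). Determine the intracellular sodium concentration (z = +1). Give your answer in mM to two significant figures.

20 mM

Nernst: E = (26.7/1) · ln([out]/[in]), so ln([out]/[in]) = 47.8 × 1 / 26.7 = 1.7903.
[out]/[in] = e^(1.7903) = 5.991.
[in] = 118 / 5.991 = 19.7 mM.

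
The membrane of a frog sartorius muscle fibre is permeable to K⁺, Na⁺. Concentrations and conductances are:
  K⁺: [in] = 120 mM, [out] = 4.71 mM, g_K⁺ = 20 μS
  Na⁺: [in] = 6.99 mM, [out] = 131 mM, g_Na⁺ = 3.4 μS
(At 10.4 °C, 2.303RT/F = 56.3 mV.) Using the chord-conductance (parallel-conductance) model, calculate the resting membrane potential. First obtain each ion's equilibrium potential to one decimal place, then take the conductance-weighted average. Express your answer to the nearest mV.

-57 mV

E_K⁺ = (56.3/1)·log₁₀(4.71/120) = -79.2 mV
E_Na⁺ = (56.3/1)·log₁₀(131/6.99) = 71.7 mV
Vm = (Σ gᵢEᵢ)/(Σ gᵢ) = (20·-79.2 + 3.4·71.7) / (20 + 3.4)
= -1340.22 / 23.4 = -57.27 mV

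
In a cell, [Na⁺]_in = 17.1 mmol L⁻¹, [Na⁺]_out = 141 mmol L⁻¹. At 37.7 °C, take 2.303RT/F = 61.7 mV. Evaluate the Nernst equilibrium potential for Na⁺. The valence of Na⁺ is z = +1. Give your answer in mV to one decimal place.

56.5 mV

E = (61.7/z) · log₁₀([Na⁺]_out/[Na⁺]_in) with z = +1.
= (61.7/1) · log₁₀(141/17.1) = 61.70 · log₁₀(8.246)
= 61.70 · (0.9162) = 56.53 mV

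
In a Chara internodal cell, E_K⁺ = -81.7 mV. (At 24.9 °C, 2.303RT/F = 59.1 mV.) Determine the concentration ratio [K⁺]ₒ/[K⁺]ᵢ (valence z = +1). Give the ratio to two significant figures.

log₁₀([out]/[in]) = E·z/(59.1) = -81.7 × 1 / 59.1 = -1.3824
[out]/[in] = 10^(-1.3824) = 0.04146

0.041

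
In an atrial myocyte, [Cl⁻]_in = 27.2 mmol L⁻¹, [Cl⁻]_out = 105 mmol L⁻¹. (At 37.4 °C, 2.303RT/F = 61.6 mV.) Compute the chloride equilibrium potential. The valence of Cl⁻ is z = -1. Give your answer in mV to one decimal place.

E = (61.6/z) · log₁₀([Cl⁻]_out/[Cl⁻]_in) with z = -1.
For an anion, dividing by z = -1 reverses the sign.
= (61.6/-1) · log₁₀(105/27.2) = -61.60 · log₁₀(3.86)
= -61.60 · (0.5866) = -36.14 mV

-36.1 mV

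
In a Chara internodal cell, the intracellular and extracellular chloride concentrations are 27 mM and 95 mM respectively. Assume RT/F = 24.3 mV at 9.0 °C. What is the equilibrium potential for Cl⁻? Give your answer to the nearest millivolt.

-31 mV

E = (24.3/z) · ln([Cl⁻]_out/[Cl⁻]_in) with z = -1.
For an anion, dividing by z = -1 reverses the sign.
= (24.3/-1) · ln(95/27) = -24.30 · ln(3.519)
= -24.30 · (1.2580) = -30.57 mV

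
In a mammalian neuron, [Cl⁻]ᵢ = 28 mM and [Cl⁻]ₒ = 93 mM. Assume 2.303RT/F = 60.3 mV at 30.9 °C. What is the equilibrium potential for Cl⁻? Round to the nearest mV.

E = (60.3/z) · log₁₀([Cl⁻]_out/[Cl⁻]_in) with z = -1.
For an anion, dividing by z = -1 reverses the sign.
= (60.3/-1) · log₁₀(93/28) = -60.30 · log₁₀(3.321)
= -60.30 · (0.5213) = -31.44 mV

-31 mV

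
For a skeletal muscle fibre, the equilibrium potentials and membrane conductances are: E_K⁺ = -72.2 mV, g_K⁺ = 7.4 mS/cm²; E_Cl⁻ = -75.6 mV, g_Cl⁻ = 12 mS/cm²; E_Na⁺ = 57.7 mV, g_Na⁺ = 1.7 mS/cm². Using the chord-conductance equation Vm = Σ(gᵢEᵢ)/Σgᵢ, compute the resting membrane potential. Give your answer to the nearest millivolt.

-64 mV

Σ gᵢEᵢ = 7.4·(-72.2) + 12·(-75.6) + 1.7·(57.7) = -1343.39
Σ gᵢ = 7.4 + 12 + 1.7 = 21.1
Vm = -1343.39 / 21.1 = -63.67 mV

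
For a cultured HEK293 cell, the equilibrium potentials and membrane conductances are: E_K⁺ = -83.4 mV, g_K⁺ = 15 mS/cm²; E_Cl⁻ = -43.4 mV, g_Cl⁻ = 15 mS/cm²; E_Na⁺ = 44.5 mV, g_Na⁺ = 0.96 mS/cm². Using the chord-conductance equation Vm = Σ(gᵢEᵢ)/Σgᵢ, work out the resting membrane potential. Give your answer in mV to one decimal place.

-60.1 mV

Σ gᵢEᵢ = 15·(-83.4) + 15·(-43.4) + 0.96·(44.5) = -1859.28
Σ gᵢ = 15 + 15 + 0.96 = 30.96
Vm = -1859.28 / 30.96 = -60.05 mV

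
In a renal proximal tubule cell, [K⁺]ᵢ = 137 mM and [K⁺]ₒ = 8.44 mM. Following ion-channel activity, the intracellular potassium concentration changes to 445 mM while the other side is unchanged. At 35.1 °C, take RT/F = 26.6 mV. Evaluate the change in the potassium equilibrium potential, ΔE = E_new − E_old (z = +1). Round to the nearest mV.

E_old = (26.6/1)·ln(8.44/137) = -74.13 mV
E_new = (26.6/1)·ln(8.44/445) = -105.47 mV
ΔE = -105.47 − (-74.13) = -31.34 mV

-31 mV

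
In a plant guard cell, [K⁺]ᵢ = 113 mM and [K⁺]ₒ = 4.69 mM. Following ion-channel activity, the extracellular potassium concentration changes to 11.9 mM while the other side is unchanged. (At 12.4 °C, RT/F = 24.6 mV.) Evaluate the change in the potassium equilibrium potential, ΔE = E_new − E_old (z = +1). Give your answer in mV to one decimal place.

E_old = (24.6/1)·ln(4.69/113) = -78.28 mV
E_new = (24.6/1)·ln(11.9/113) = -55.37 mV
ΔE = -55.37 − (-78.28) = 22.91 mV

22.9 mV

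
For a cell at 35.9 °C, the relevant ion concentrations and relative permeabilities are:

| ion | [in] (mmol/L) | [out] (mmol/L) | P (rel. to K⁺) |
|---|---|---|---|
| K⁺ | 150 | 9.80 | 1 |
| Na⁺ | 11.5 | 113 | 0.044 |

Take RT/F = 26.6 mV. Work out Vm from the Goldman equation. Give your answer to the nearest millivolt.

-62 mV

Vm = 26.6 · ln[(Σ P·[cation]ₒ + Σ P·[anion]ᵢ) / (Σ P·[cation]ᵢ + Σ P·[anion]ₒ)]
Numerator = 1×9.80 + 0.044×113 = 14.77
Denominator = 1×150 + 0.044×11.5 = 150.5
Vm = 26.6 · ln(0.098149) = 26.6 × (-2.3213) = -61.75 mV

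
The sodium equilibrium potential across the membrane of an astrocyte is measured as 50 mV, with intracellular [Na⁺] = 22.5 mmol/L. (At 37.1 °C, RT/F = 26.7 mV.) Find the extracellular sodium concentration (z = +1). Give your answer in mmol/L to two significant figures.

150 mmol/L

Nernst: E = (26.7/1) · ln([out]/[in]), so ln([out]/[in]) = 50.0 × 1 / 26.7 = 1.8727.
[out]/[in] = e^(1.8727) = 6.506.
[out] = 6.506 × 22.5 = 146.4 mmol/L.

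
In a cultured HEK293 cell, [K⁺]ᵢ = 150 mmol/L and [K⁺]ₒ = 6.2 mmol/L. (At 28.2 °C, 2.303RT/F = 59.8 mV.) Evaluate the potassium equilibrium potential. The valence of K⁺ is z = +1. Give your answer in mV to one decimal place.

-82.7 mV

E = (59.8/z) · log₁₀([K⁺]_out/[K⁺]_in) with z = +1.
= (59.8/1) · log₁₀(6.2/150) = 59.80 · log₁₀(0.04133)
= 59.80 · (-1.3837) = -82.75 mV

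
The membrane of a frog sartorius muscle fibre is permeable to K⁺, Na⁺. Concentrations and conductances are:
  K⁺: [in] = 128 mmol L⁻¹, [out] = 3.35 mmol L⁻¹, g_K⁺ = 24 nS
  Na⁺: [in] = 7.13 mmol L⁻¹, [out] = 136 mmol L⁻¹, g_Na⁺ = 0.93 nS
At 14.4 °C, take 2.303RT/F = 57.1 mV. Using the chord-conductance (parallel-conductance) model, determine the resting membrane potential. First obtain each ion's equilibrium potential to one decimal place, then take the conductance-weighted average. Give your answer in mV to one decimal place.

-84.2 mV

E_K⁺ = (57.1/1)·log₁₀(3.35/128) = -90.3 mV
E_Na⁺ = (57.1/1)·log₁₀(136/7.13) = 73.1 mV
Vm = (Σ gᵢEᵢ)/(Σ gᵢ) = (24·-90.3 + 0.93·73.1) / (24 + 0.93)
= -2099.22 / 24.93 = -84.20 mV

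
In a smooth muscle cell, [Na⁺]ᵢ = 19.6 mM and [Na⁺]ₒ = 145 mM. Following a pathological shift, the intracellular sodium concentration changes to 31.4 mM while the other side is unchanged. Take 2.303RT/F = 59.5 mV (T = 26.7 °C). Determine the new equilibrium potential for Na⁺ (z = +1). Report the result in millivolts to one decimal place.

After the shift: [Na⁺]_out = 145, [Na⁺]_in = 31.4 mM.
E_new = (59.5/1)·log₁₀(145/31.4) = 59.50 · (0.6644) = 39.53 mV

39.5 mV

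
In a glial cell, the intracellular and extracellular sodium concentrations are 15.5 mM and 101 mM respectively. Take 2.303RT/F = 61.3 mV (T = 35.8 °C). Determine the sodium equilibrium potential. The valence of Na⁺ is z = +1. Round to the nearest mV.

50 mV

E = (61.3/z) · log₁₀([Na⁺]_out/[Na⁺]_in) with z = +1.
= (61.3/1) · log₁₀(101/15.5) = 61.30 · log₁₀(6.516)
= 61.30 · (0.8140) = 49.90 mV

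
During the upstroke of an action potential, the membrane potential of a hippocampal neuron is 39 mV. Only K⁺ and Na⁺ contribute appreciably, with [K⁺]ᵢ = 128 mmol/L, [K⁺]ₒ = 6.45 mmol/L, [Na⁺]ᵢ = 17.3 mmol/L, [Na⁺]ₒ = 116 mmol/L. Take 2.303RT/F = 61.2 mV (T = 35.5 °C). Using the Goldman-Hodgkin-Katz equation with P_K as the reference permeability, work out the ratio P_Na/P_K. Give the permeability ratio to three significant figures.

13.4

Let α = P_Na/P_K. GHK: Vm = 61.2·log₁₀[(Kₒ + α·Naₒ)/(Kᵢ + α·Naᵢ)].
10^(Vm/61.2) = 10^(39.0/61.2) = 4.3377
So 4.3377·(Kᵢ + α·Naᵢ) = Kₒ + α·Naₒ → α = (4.3377·128.0 − 6.45) / (116.0 − 4.3377·17.3)
α = (555.2 − 6.45) / (116.0 − 75.04) = 548.8/40.96 = 13.4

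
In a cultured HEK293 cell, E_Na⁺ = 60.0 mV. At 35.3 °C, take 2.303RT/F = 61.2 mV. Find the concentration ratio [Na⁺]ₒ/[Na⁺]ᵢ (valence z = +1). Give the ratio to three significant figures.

9.56

log₁₀([out]/[in]) = E·z/(61.2) = 60.0 × 1 / 61.2 = 0.9804
[out]/[in] = 10^(0.9804) = 9.559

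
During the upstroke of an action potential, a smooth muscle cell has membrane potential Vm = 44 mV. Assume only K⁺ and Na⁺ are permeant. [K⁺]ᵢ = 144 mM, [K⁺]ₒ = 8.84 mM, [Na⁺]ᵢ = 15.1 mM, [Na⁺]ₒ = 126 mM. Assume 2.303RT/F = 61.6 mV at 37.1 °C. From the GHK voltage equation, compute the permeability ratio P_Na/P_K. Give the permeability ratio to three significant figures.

15.4

Let α = P_Na/P_K. GHK: Vm = 61.6·log₁₀[(Kₒ + α·Naₒ)/(Kᵢ + α·Naᵢ)].
10^(Vm/61.6) = 10^(44.0/61.6) = 5.1795
So 5.1795·(Kᵢ + α·Naᵢ) = Kₒ + α·Naₒ → α = (5.1795·144.0 − 8.84) / (126.0 − 5.1795·15.1)
α = (745.8 − 8.84) / (126.0 − 78.21) = 737/47.79 = 15.42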